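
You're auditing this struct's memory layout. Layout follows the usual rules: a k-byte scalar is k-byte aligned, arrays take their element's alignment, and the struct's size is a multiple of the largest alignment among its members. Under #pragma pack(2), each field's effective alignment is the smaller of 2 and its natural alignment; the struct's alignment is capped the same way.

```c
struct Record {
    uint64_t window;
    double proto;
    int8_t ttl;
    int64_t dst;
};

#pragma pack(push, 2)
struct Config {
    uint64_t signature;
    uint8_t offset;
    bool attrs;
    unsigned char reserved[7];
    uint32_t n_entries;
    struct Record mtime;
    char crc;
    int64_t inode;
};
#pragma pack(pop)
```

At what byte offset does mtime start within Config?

Record: window at 0 (size 8, align 8) → ends 8; proto at 8 (size 8, align 8) → ends 16; ttl at 16 (size 1, align 1) → ends 17; pad 7 to align 8 for dst; dst at 24 (size 8, align 8) → ends 32; total 32 bytes, alignment 8
signature at 0 (size 8, align 2) → ends 8
offset at 8 (size 1, align 1) → ends 9
attrs at 9 (size 1, align 1) → ends 10
reserved at 10 (size 7, align 1) → ends 17
pad 1 to align 2 for n_entries
n_entries at 18 (size 4, align 2) → ends 22
mtime at 22 (size 32, align 2) → ends 54

22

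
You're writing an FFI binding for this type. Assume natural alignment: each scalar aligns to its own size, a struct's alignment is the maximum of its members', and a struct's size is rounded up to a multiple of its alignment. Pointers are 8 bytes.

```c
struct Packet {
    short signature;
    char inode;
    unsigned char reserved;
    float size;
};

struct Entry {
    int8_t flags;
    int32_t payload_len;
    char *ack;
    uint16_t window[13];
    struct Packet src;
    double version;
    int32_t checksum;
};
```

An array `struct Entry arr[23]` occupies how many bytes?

1656

Packet: 0..2  signature  (2B, 2-aligned); 2..3  inode  (1B, 1-aligned); 3..4  reserved  (1B, 1-aligned); 4..8  size  (4B, 4-aligned); sizeof = 8, alignof = 4
0..1  flags  (1B, 1-aligned)
1..4  -- padding (3B)
4..8  payload_len  (4B, 4-aligned)
8..16  ack  (8B, 8-aligned)
16..42  window  (26B, 2-aligned)
42..44  -- padding (2B)
44..52  src  (8B, 4-aligned)
52..56  -- padding (4B)
56..64  version  (8B, 8-aligned)
64..68  checksum  (4B, 4-aligned)
68..72  -- tail padding (4B)
sizeof = 72, alignof = 8
array of 23: 23 × 72 = 1656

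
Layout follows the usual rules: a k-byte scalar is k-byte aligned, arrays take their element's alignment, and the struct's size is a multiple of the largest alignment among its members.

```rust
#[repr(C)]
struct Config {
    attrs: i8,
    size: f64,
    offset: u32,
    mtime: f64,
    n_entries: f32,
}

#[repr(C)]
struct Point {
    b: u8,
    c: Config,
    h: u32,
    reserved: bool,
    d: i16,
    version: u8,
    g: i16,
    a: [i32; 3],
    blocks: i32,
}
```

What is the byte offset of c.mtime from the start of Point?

Config: @0: attrs [1B, align 1] → 1; +7 pad (align 8); @8: size [8B, align 8] → 16; @16: offset [4B, align 4] → 20; +4 pad (align 8); @24: mtime [8B, align 8] → 32; @32: n_entries [4B, align 4] → 36; +4 tail pad (align 8); size 40, align 8
@0: b [1B, align 1] → 1
+7 pad (align 8)
@8: c [40B, align 8] → 48
within Config: mtime at 24
8 + 24 = 32

32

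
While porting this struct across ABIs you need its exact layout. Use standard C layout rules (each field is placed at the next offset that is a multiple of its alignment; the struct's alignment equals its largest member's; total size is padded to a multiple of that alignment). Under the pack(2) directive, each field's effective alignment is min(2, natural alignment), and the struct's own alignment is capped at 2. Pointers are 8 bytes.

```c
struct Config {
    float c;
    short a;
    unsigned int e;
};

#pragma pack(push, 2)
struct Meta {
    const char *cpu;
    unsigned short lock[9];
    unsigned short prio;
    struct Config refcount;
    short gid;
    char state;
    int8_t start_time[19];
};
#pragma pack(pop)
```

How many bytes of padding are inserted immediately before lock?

0

Config: 0..4  c  (4B, 4-aligned); 4..6  a  (2B, 2-aligned); 6..8  -- padding (2B); 8..12  e  (4B, 4-aligned); sizeof = 12, alignof = 4
0..8  cpu  (8B, 2-aligned)
8..26  lock  (18B, 2-aligned)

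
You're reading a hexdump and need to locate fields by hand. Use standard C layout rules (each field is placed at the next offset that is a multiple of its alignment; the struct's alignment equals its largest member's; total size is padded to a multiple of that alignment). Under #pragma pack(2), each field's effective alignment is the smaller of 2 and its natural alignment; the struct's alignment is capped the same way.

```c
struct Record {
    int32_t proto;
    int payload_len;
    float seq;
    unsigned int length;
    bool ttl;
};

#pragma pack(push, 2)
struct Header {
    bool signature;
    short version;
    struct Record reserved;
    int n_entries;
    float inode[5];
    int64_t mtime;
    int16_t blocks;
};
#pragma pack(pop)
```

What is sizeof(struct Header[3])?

Record: 0..4  proto  (4B, 4-aligned); 4..8  payload_len  (4B, 4-aligned); 8..12  seq  (4B, 4-aligned); 12..16  length  (4B, 4-aligned); 16..17  ttl  (1B, 1-aligned); 17..20  -- tail padding (3B); sizeof = 20, alignof = 4
0..1  signature  (1B, 1-aligned)
1..2  -- padding (1B)
2..4  version  (2B, 2-aligned)
4..24  reserved  (20B, 2-aligned)
24..28  n_entries  (4B, 2-aligned)
28..48  inode  (20B, 2-aligned)
48..56  mtime  (8B, 2-aligned)
56..58  blocks  (2B, 2-aligned)
sizeof = 58, alignof = 2
array of 3: 3 × 58 = 174

174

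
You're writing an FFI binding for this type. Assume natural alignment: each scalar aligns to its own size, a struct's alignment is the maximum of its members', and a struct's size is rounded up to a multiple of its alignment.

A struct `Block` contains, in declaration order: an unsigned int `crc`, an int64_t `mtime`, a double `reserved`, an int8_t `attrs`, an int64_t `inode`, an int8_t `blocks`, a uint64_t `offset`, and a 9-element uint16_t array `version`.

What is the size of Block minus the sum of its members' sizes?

24

@0: crc [4B, align 4] → 4
+4 pad (align 8)
@8: mtime [8B, align 8] → 16
@16: reserved [8B, align 8] → 24
@24: attrs [1B, align 1] → 25
+7 pad (align 8)
@32: inode [8B, align 8] → 40
@40: blocks [1B, align 1] → 41
+7 pad (align 8)
@48: offset [8B, align 8] → 56
@56: version [18B, align 2] → 74
+6 tail pad (align 8)
size 80, align 8
data bytes 56, size 80 → padding 24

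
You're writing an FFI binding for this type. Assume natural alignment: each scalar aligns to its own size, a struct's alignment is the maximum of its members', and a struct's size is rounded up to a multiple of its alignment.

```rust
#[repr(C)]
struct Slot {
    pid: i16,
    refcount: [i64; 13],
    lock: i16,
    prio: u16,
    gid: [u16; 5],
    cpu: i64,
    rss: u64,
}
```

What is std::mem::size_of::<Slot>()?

144 bytes

0..2  pid  (2B, 2-aligned)
2..8  -- padding (6B)
8..112  refcount  (104B, 8-aligned)
112..114  lock  (2B, 2-aligned)
114..116  prio  (2B, 2-aligned)
116..126  gid  (10B, 2-aligned)
126..128  -- padding (2B)
128..136  cpu  (8B, 8-aligned)
136..144  rss  (8B, 8-aligned)
sizeof = 144, alignof = 8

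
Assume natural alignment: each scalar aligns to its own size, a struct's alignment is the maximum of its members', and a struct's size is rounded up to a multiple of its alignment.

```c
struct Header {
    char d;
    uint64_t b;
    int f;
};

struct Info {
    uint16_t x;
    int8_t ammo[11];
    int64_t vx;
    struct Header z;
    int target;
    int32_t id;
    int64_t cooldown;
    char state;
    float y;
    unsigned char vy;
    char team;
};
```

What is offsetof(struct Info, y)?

68

Header: 0..1  d  (1B, 1-aligned); 1..8  -- padding (7B); 8..16  b  (8B, 8-aligned); 16..20  f  (4B, 4-aligned); 20..24  -- tail padding (4B); sizeof = 24, alignof = 8
0..2  x  (2B, 2-aligned)
2..13  ammo  (11B, 1-aligned)
13..16  -- padding (3B)
16..24  vx  (8B, 8-aligned)
24..48  z  (24B, 8-aligned)
48..52  target  (4B, 4-aligned)
52..56  id  (4B, 4-aligned)
56..64  cooldown  (8B, 8-aligned)
64..65  state  (1B, 1-aligned)
65..68  -- padding (3B)
68..72  y  (4B, 4-aligned)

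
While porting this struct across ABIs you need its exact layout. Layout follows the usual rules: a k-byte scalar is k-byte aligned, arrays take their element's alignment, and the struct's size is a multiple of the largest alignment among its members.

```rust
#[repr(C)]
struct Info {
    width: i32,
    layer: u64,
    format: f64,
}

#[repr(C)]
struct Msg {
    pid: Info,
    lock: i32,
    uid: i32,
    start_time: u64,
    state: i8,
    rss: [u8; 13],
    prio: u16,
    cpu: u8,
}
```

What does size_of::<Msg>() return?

64

Info: @0: width [4B, align 4] → 4; +4 pad (align 8); @8: layer [8B, align 8] → 16; @16: format [8B, align 8] → 24; size 24, align 8
@0: pid [24B, align 8] → 24
@24: lock [4B, align 4] → 28
@28: uid [4B, align 4] → 32
@32: start_time [8B, align 8] → 40
@40: state [1B, align 1] → 41
@41: rss [13B, align 1] → 54
@54: prio [2B, align 2] → 56
@56: cpu [1B, align 1] → 57
+7 tail pad (align 8)
size 64, align 8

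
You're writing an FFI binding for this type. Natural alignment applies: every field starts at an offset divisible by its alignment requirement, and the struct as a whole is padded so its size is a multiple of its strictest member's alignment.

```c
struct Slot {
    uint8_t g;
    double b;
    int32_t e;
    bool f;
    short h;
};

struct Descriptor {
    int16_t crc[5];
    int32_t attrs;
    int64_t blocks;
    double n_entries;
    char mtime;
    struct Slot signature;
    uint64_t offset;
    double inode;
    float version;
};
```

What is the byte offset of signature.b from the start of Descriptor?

48

Slot: @0: g [1B, align 1] → 1; +7 pad (align 8); @8: b [8B, align 8] → 16; @16: e [4B, align 4] → 20; @20: f [1B, align 1] → 21; +1 pad (align 2); @22: h [2B, align 2] → 24; size 24, align 8
@0: crc [10B, align 2] → 10
+2 pad (align 4)
@12: attrs [4B, align 4] → 16
@16: blocks [8B, align 8] → 24
@24: n_entries [8B, align 8] → 32
@32: mtime [1B, align 1] → 33
+7 pad (align 8)
@40: signature [24B, align 8] → 64
within Slot: b at 8
40 + 8 = 48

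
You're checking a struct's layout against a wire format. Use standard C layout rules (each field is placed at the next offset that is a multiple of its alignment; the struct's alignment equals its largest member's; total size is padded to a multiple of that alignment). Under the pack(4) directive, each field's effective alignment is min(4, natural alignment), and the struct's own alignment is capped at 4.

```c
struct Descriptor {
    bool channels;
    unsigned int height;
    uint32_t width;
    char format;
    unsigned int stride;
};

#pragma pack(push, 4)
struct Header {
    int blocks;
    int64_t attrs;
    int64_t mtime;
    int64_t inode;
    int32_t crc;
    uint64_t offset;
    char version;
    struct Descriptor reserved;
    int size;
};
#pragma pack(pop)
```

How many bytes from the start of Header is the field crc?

28

Descriptor: @0: channels [1B, align 1] → 1; +3 pad (align 4); @4: height [4B, align 4] → 8; @8: width [4B, align 4] → 12; @12: format [1B, align 1] → 13; +3 pad (align 4); @16: stride [4B, align 4] → 20; size 20, align 4
@0: blocks [4B, align 4] → 4
@4: attrs [8B, align 4] → 12
@12: mtime [8B, align 4] → 20
@20: inode [8B, align 4] → 28
@28: crc [4B, align 4] → 32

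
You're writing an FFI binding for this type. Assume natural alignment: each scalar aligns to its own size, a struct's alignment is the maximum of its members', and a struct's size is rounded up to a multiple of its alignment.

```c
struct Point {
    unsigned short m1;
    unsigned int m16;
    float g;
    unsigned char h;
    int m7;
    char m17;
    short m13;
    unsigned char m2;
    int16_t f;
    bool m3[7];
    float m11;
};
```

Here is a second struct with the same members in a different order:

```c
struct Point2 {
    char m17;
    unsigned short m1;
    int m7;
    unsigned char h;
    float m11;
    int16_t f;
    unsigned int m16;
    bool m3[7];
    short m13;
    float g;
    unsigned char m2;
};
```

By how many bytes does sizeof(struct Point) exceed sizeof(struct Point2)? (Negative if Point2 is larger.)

m1 at 0 (size 2, align 2) → ends 2
pad 2 to align 4 for m16
m16 at 4 (size 4, align 4) → ends 8
g at 8 (size 4, align 4) → ends 12
h at 12 (size 1, align 1) → ends 13
pad 3 to align 4 for m7
m7 at 16 (size 4, align 4) → ends 20
m17 at 20 (size 1, align 1) → ends 21
pad 1 to align 2 for m13
m13 at 22 (size 2, align 2) → ends 24
m2 at 24 (size 1, align 1) → ends 25
pad 1 to align 2 for f
f at 26 (size 2, align 2) → ends 28
m3 at 28 (size 7, align 1) → ends 35
pad 1 to align 4 for m11
m11 at 36 (size 4, align 4) → ends 40
total 40 bytes, alignment 4
— Point2 —
m17 at 0 (size 1, align 1) → ends 1
pad 1 to align 2 for m1
m1 at 2 (size 2, align 2) → ends 4
m7 at 4 (size 4, align 4) → ends 8
h at 8 (size 1, align 1) → ends 9
pad 3 to align 4 for m11
m11 at 12 (size 4, align 4) → ends 16
f at 16 (size 2, align 2) → ends 18
pad 2 to align 4 for m16
m16 at 20 (size 4, align 4) → ends 24
m3 at 24 (size 7, align 1) → ends 31
pad 1 to align 2 for m13
m13 at 32 (size 2, align 2) → ends 34
pad 2 to align 4 for g
g at 36 (size 4, align 4) → ends 40
m2 at 40 (size 1, align 1) → ends 41
tail pad 3 to reach multiple of 4
total 44 bytes, alignment 4
40 − 44 = -4

-4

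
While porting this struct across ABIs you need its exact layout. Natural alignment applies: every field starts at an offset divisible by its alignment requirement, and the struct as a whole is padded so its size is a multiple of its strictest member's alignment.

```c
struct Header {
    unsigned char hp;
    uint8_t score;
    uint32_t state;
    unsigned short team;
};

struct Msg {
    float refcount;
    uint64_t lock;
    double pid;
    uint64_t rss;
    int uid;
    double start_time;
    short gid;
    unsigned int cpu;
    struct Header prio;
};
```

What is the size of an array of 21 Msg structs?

1512

Header: 0..1  hp  (1B, 1-aligned); 1..2  score  (1B, 1-aligned); 2..4  -- padding (2B); 4..8  state  (4B, 4-aligned); 8..10  team  (2B, 2-aligned); 10..12  -- tail padding (2B); sizeof = 12, alignof = 4
0..4  refcount  (4B, 4-aligned)
4..8  -- padding (4B)
8..16  lock  (8B, 8-aligned)
16..24  pid  (8B, 8-aligned)
24..32  rss  (8B, 8-aligned)
32..36  uid  (4B, 4-aligned)
36..40  -- padding (4B)
40..48  start_time  (8B, 8-aligned)
48..50  gid  (2B, 2-aligned)
50..52  -- padding (2B)
52..56  cpu  (4B, 4-aligned)
56..68  prio  (12B, 4-aligned)
68..72  -- tail padding (4B)
sizeof = 72, alignof = 8
array of 21: 21 × 72 = 1512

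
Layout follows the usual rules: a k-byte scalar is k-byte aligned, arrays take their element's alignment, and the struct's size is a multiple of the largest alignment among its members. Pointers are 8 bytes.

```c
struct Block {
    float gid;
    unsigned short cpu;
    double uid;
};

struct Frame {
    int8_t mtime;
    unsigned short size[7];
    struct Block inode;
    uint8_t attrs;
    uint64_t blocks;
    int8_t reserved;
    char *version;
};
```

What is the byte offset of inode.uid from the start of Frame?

Block: 0..4  gid  (4B, 4-aligned); 4..6  cpu  (2B, 2-aligned); 6..8  -- padding (2B); 8..16  uid  (8B, 8-aligned); sizeof = 16, alignof = 8
0..1  mtime  (1B, 1-aligned)
1..2  -- padding (1B)
2..16  size  (14B, 2-aligned)
16..32  inode  (16B, 8-aligned)
within Block: uid at 8
16 + 8 = 24

24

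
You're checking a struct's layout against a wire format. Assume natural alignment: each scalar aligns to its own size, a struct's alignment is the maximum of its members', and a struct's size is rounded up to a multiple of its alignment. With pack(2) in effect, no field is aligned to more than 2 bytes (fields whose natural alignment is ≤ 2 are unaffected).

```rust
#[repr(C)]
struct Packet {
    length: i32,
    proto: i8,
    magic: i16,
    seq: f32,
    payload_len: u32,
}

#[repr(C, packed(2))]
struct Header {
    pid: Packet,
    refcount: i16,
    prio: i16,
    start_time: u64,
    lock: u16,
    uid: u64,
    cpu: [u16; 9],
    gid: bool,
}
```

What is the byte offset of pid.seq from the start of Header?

Packet: @0: length [4B, align 4] → 4; @4: proto [1B, align 1] → 5; +1 pad (align 2); @6: magic [2B, align 2] → 8; @8: seq [4B, align 4] → 12; @12: payload_len [4B, align 4] → 16; size 16, align 4
@0: pid [16B, align 2] → 16
within Packet: seq at 8
0 + 8 = 8

8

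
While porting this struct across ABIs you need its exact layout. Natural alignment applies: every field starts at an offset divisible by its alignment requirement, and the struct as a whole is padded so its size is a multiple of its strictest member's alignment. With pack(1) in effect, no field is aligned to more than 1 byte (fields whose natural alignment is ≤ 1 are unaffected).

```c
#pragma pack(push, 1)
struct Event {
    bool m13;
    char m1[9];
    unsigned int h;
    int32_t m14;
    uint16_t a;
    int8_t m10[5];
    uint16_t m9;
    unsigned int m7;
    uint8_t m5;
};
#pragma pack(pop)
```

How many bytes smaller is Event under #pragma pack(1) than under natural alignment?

natural layout:
  m13 at 0 (size 1, align 1) → ends 1
  m1 at 1 (size 9, align 1) → ends 10
  pad 2 to align 4 for h
  h at 12 (size 4, align 4) → ends 16
  m14 at 16 (size 4, align 4) → ends 20
  a at 20 (size 2, align 2) → ends 22
  m10 at 22 (size 5, align 1) → ends 27
  pad 1 to align 2 for m9
  m9 at 28 (size 2, align 2) → ends 30
  pad 2 to align 4 for m7
  m7 at 32 (size 4, align 4) → ends 36
  m5 at 36 (size 1, align 1) → ends 37
  tail pad 3 to reach multiple of 4
  total 40 bytes, alignment 4
packed(1) layout:
  m13 at 0 (size 1, align 1) → ends 1
  m1 at 1 (size 9, align 1) → ends 10
  h at 10 (size 4, align 1) → ends 14
  m14 at 14 (size 4, align 1) → ends 18
  a at 18 (size 2, align 1) → ends 20
  m10 at 20 (size 5, align 1) → ends 25
  m9 at 25 (size 2, align 1) → ends 27
  m7 at 27 (size 4, align 1) → ends 31
  m5 at 31 (size 1, align 1) → ends 32
  total 32 bytes, alignment 1
40 − 32 = 8

8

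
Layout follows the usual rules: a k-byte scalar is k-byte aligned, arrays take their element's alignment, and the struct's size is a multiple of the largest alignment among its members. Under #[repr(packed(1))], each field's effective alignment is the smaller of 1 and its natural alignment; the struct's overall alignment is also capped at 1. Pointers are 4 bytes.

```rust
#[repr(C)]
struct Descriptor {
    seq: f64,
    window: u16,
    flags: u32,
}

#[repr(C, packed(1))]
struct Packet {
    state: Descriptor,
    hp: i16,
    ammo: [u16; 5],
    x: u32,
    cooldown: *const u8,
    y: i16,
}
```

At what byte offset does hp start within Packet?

16

Descriptor: seq at 0 (size 8, align 8) → ends 8; window at 8 (size 2, align 2) → ends 10; pad 2 to align 4 for flags; flags at 12 (size 4, align 4) → ends 16; total 16 bytes, alignment 8
state at 0 (size 16, align 1) → ends 16
hp at 16 (size 2, align 1) → ends 18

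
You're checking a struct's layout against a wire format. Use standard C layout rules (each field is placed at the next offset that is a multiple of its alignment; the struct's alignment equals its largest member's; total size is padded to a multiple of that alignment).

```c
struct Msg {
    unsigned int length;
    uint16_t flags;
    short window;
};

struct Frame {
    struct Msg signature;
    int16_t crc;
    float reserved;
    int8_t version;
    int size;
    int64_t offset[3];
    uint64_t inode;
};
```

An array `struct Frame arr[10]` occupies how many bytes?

560

Msg: 0..4  length  (4B, 4-aligned); 4..6  flags  (2B, 2-aligned); 6..8  window  (2B, 2-aligned); sizeof = 8, alignof = 4
0..8  signature  (8B, 4-aligned)
8..10  crc  (2B, 2-aligned)
10..12  -- padding (2B)
12..16  reserved  (4B, 4-aligned)
16..17  version  (1B, 1-aligned)
17..20  -- padding (3B)
20..24  size  (4B, 4-aligned)
24..48  offset  (24B, 8-aligned)
48..56  inode  (8B, 8-aligned)
sizeof = 56, alignof = 8
array of 10: 10 × 56 = 560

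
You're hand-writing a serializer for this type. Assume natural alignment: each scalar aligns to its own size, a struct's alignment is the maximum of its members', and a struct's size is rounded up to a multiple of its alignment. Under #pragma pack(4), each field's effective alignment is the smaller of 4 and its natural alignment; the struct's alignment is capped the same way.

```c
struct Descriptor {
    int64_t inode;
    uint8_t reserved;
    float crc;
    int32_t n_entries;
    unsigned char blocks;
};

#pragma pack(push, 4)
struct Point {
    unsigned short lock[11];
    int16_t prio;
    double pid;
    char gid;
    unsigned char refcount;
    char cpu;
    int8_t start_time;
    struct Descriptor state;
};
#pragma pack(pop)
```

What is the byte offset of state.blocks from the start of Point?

Descriptor: @0: inode [8B, align 8] → 8; @8: reserved [1B, align 1] → 9; +3 pad (align 4); @12: crc [4B, align 4] → 16; @16: n_entries [4B, align 4] → 20; @20: blocks [1B, align 1] → 21; +3 tail pad (align 8); size 24, align 8
@0: lock [22B, align 2] → 22
@22: prio [2B, align 2] → 24
@24: pid [8B, align 4] → 32
@32: gid [1B, align 1] → 33
@33: refcount [1B, align 1] → 34
@34: cpu [1B, align 1] → 35
@35: start_time [1B, align 1] → 36
@36: state [24B, align 4] → 60
within Descriptor: blocks at 20
36 + 20 = 56

56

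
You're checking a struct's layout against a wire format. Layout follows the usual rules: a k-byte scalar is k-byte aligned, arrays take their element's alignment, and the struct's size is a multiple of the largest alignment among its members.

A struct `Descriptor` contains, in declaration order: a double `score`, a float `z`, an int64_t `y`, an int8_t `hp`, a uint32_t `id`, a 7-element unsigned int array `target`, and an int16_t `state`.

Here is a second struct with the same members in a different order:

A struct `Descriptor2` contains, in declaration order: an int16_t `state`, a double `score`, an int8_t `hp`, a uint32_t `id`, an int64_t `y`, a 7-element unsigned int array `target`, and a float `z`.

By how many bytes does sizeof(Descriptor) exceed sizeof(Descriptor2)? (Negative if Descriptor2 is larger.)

0

@0: score [8B, align 8] → 8
@8: z [4B, align 4] → 12
+4 pad (align 8)
@16: y [8B, align 8] → 24
@24: hp [1B, align 1] → 25
+3 pad (align 4)
@28: id [4B, align 4] → 32
@32: target [28B, align 4] → 60
@60: state [2B, align 2] → 62
+2 tail pad (align 8)
size 64, align 8
— Descriptor2 —
@0: state [2B, align 2] → 2
+6 pad (align 8)
@8: score [8B, align 8] → 16
@16: hp [1B, align 1] → 17
+3 pad (align 4)
@20: id [4B, align 4] → 24
@24: y [8B, align 8] → 32
@32: target [28B, align 4] → 60
@60: z [4B, align 4] → 64
size 64, align 8
64 − 64 = 0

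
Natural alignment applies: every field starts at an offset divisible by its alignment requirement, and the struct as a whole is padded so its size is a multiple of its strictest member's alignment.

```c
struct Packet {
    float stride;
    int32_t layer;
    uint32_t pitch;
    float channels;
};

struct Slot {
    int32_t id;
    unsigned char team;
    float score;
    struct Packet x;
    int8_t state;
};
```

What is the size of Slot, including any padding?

Packet: stride at 0 (size 4, align 4) → ends 4; layer at 4 (size 4, align 4) → ends 8; pitch at 8 (size 4, align 4) → ends 12; channels at 12 (size 4, align 4) → ends 16; total 16 bytes, alignment 4
id at 0 (size 4, align 4) → ends 4
team at 4 (size 1, align 1) → ends 5
pad 3 to align 4 for score
score at 8 (size 4, align 4) → ends 12
x at 12 (size 16, align 4) → ends 28
state at 28 (size 1, align 1) → ends 29
tail pad 3 to reach multiple of 4
total 32 bytes, alignment 4

32 bytes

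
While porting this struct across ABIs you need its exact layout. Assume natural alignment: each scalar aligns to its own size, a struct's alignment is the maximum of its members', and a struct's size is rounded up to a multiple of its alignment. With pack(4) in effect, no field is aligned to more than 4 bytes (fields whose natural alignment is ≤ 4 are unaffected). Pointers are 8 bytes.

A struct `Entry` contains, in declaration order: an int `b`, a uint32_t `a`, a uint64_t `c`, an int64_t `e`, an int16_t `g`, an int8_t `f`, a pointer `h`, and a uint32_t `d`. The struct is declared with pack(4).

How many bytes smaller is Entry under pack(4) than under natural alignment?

8

natural layout:
  @0: b [4B, align 4] → 4
  @4: a [4B, align 4] → 8
  @8: c [8B, align 8] → 16
  @16: e [8B, align 8] → 24
  @24: g [2B, align 2] → 26
  @26: f [1B, align 1] → 27
  +5 pad (align 8)
  @32: h [8B, align 8] → 40
  @40: d [4B, align 4] → 44
  +4 tail pad (align 8)
  size 48, align 8
packed(4) layout:
  @0: b [4B, align 4] → 4
  @4: a [4B, align 4] → 8
  @8: c [8B, align 4] → 16
  @16: e [8B, align 4] → 24
  @24: g [2B, align 2] → 26
  @26: f [1B, align 1] → 27
  +1 pad (align 4)
  @28: h [8B, align 4] → 36
  @36: d [4B, align 4] → 40
  size 40, align 4
48 − 40 = 8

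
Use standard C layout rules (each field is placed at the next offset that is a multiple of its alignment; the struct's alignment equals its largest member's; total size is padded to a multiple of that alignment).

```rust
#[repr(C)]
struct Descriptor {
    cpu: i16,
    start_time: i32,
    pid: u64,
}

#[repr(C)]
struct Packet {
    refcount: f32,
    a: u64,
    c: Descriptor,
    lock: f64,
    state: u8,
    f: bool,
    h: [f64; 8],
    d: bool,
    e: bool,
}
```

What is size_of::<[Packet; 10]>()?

Descriptor: 0..2  cpu  (2B, 2-aligned); 2..4  -- padding (2B); 4..8  start_time  (4B, 4-aligned); 8..16  pid  (8B, 8-aligned); sizeof = 16, alignof = 8
0..4  refcount  (4B, 4-aligned)
4..8  -- padding (4B)
8..16  a  (8B, 8-aligned)
16..32  c  (16B, 8-aligned)
32..40  lock  (8B, 8-aligned)
40..41  state  (1B, 1-aligned)
41..42  f  (1B, 1-aligned)
42..48  -- padding (6B)
48..112  h  (64B, 8-aligned)
112..113  d  (1B, 1-aligned)
113..114  e  (1B, 1-aligned)
114..120  -- tail padding (6B)
sizeof = 120, alignof = 8
array of 10: 10 × 120 = 1200

1200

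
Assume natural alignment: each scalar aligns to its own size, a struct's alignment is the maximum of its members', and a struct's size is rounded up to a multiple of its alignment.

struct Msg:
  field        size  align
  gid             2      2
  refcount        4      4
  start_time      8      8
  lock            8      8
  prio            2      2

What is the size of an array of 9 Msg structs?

288

@0: gid [2B, align 2] → 2
+2 pad (align 4)
@4: refcount [4B, align 4] → 8
@8: start_time [8B, align 8] → 16
@16: lock [8B, align 8] → 24
@24: prio [2B, align 2] → 26
+6 tail pad (align 8)
size 32, align 8
array of 9: 9 × 32 = 288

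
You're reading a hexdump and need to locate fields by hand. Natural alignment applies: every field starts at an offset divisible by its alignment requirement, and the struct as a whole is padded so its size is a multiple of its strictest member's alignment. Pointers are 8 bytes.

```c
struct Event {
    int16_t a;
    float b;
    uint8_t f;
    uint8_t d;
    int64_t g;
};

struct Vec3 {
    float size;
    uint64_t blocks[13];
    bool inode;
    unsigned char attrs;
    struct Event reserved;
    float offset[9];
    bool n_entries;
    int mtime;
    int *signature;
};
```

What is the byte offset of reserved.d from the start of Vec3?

Event: 0..2  a  (2B, 2-aligned); 2..4  -- padding (2B); 4..8  b  (4B, 4-aligned); 8..9  f  (1B, 1-aligned); 9..10  d  (1B, 1-aligned); 10..16  -- padding (6B); 16..24  g  (8B, 8-aligned); sizeof = 24, alignof = 8
0..4  size  (4B, 4-aligned)
4..8  -- padding (4B)
8..112  blocks  (104B, 8-aligned)
112..113  inode  (1B, 1-aligned)
113..114  attrs  (1B, 1-aligned)
114..120  -- padding (6B)
120..144  reserved  (24B, 8-aligned)
within Event: d at 9
120 + 9 = 129

129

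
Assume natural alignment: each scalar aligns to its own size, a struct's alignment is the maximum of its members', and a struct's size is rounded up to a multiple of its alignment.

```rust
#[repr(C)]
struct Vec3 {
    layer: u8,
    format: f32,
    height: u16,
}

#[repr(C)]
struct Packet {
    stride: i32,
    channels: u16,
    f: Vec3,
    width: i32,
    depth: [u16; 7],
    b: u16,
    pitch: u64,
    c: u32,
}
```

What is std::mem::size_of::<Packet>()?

Vec3: layer at 0 (size 1, align 1) → ends 1; pad 3 to align 4 for format; format at 4 (size 4, align 4) → ends 8; height at 8 (size 2, align 2) → ends 10; tail pad 2 to reach multiple of 4; total 12 bytes, alignment 4
stride at 0 (size 4, align 4) → ends 4
channels at 4 (size 2, align 2) → ends 6
pad 2 to align 4 for f
f at 8 (size 12, align 4) → ends 20
width at 20 (size 4, align 4) → ends 24
depth at 24 (size 14, align 2) → ends 38
b at 38 (size 2, align 2) → ends 40
pitch at 40 (size 8, align 8) → ends 48
c at 48 (size 4, align 4) → ends 52
tail pad 4 to reach multiple of 8
total 56 bytes, alignment 8

56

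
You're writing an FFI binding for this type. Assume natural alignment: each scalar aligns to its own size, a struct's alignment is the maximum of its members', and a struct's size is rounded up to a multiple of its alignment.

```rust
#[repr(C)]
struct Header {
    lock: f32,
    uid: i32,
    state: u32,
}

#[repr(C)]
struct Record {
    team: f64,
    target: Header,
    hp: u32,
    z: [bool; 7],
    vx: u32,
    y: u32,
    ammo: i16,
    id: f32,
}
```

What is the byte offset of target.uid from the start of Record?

12

Header: lock at 0 (size 4, align 4) → ends 4; uid at 4 (size 4, align 4) → ends 8; state at 8 (size 4, align 4) → ends 12; total 12 bytes, alignment 4
team at 0 (size 8, align 8) → ends 8
target at 8 (size 12, align 4) → ends 20
within Header: uid at 4
8 + 4 = 12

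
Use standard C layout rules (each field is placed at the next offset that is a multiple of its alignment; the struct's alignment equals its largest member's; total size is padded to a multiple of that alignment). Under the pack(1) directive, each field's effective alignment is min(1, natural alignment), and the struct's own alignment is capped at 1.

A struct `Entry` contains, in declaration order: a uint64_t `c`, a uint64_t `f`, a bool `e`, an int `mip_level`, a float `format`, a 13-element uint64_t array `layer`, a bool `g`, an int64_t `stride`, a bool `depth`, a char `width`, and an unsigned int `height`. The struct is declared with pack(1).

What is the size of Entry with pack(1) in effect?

144

0..8  c  (8B, 1-aligned)
8..16  f  (8B, 1-aligned)
16..17  e  (1B, 1-aligned)
17..21  mip_level  (4B, 1-aligned)
21..25  format  (4B, 1-aligned)
25..129  layer  (104B, 1-aligned)
129..130  g  (1B, 1-aligned)
130..138  stride  (8B, 1-aligned)
138..139  depth  (1B, 1-aligned)
139..140  width  (1B, 1-aligned)
140..144  height  (4B, 1-aligned)
sizeof = 144, alignof = 1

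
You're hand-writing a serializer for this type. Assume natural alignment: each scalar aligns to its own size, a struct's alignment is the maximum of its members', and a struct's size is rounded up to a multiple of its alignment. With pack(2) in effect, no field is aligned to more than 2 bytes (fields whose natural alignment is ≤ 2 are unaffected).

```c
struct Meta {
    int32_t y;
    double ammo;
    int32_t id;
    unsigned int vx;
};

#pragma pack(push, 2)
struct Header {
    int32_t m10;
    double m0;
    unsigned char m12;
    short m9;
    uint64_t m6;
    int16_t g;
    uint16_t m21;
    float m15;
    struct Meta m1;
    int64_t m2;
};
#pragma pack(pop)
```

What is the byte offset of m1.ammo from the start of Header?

Meta: @0: y [4B, align 4] → 4; +4 pad (align 8); @8: ammo [8B, align 8] → 16; @16: id [4B, align 4] → 20; @20: vx [4B, align 4] → 24; size 24, align 8
@0: m10 [4B, align 2] → 4
@4: m0 [8B, align 2] → 12
@12: m12 [1B, align 1] → 13
+1 pad (align 2)
@14: m9 [2B, align 2] → 16
@16: m6 [8B, align 2] → 24
@24: g [2B, align 2] → 26
@26: m21 [2B, align 2] → 28
@28: m15 [4B, align 2] → 32
@32: m1 [24B, align 2] → 56
within Meta: ammo at 8
32 + 8 = 40

40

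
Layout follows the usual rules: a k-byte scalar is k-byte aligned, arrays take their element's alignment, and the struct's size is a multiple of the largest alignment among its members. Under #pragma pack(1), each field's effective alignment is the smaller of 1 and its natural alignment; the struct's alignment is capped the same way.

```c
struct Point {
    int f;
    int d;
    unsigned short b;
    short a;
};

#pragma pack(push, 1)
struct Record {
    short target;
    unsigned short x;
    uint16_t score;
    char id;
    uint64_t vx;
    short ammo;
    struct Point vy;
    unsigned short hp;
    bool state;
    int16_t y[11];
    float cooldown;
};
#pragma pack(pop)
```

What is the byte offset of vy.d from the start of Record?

Point: @0: f [4B, align 4] → 4; @4: d [4B, align 4] → 8; @8: b [2B, align 2] → 10; @10: a [2B, align 2] → 12; size 12, align 4
@0: target [2B, align 1] → 2
@2: x [2B, align 1] → 4
@4: score [2B, align 1] → 6
@6: id [1B, align 1] → 7
@7: vx [8B, align 1] → 15
@15: ammo [2B, align 1] → 17
@17: vy [12B, align 1] → 29
within Point: d at 4
17 + 4 = 21

21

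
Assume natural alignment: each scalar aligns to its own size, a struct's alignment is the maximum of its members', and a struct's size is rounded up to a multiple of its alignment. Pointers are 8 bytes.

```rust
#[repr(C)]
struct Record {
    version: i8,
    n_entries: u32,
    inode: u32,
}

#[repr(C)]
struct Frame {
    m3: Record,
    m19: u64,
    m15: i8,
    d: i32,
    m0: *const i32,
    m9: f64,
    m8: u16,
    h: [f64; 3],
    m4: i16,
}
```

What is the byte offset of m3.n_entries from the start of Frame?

Record: @0: version [1B, align 1] → 1; +3 pad (align 4); @4: n_entries [4B, align 4] → 8; @8: inode [4B, align 4] → 12; size 12, align 4
@0: m3 [12B, align 4] → 12
within Record: n_entries at 4
0 + 4 = 4

4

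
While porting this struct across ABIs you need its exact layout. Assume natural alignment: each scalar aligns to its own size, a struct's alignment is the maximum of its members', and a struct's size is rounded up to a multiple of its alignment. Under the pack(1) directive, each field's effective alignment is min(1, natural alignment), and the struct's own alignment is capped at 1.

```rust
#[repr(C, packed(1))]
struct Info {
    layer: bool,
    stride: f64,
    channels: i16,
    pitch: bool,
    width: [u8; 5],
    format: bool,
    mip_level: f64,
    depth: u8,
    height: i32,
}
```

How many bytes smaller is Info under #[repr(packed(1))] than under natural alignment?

17

natural layout:
  @0: layer [1B, align 1] → 1
  +7 pad (align 8)
  @8: stride [8B, align 8] → 16
  @16: channels [2B, align 2] → 18
  @18: pitch [1B, align 1] → 19
  @19: width [5B, align 1] → 24
  @24: format [1B, align 1] → 25
  +7 pad (align 8)
  @32: mip_level [8B, align 8] → 40
  @40: depth [1B, align 1] → 41
  +3 pad (align 4)
  @44: height [4B, align 4] → 48
  size 48, align 8
packed(1) layout:
  @0: layer [1B, align 1] → 1
  @1: stride [8B, align 1] → 9
  @9: channels [2B, align 1] → 11
  @11: pitch [1B, align 1] → 12
  @12: width [5B, align 1] → 17
  @17: format [1B, align 1] → 18
  @18: mip_level [8B, align 1] → 26
  @26: depth [1B, align 1] → 27
  @27: height [4B, align 1] → 31
  size 31, align 1
48 − 31 = 17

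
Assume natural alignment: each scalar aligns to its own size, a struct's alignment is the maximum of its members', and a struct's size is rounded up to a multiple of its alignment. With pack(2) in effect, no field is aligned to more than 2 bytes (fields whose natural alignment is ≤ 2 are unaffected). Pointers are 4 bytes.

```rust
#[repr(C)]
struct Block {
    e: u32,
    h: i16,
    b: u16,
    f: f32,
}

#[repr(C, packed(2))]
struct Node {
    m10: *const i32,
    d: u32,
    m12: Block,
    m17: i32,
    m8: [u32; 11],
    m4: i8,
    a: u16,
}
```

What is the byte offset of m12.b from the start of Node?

14

Block: 0..4  e  (4B, 4-aligned); 4..6  h  (2B, 2-aligned); 6..8  b  (2B, 2-aligned); 8..12  f  (4B, 4-aligned); sizeof = 12, alignof = 4
0..4  m10  (4B, 2-aligned)
4..8  d  (4B, 2-aligned)
8..20  m12  (12B, 2-aligned)
within Block: b at 6
8 + 6 = 14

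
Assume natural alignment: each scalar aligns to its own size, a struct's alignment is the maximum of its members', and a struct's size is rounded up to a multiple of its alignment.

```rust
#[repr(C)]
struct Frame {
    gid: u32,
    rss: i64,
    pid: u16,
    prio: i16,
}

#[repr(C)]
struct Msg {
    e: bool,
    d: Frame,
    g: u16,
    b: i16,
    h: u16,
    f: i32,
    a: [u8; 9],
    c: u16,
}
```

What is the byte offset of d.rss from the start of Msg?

Frame: @0: gid [4B, align 4] → 4; +4 pad (align 8); @8: rss [8B, align 8] → 16; @16: pid [2B, align 2] → 18; @18: prio [2B, align 2] → 20; +4 tail pad (align 8); size 24, align 8
@0: e [1B, align 1] → 1
+7 pad (align 8)
@8: d [24B, align 8] → 32
within Frame: rss at 8
8 + 8 = 16

16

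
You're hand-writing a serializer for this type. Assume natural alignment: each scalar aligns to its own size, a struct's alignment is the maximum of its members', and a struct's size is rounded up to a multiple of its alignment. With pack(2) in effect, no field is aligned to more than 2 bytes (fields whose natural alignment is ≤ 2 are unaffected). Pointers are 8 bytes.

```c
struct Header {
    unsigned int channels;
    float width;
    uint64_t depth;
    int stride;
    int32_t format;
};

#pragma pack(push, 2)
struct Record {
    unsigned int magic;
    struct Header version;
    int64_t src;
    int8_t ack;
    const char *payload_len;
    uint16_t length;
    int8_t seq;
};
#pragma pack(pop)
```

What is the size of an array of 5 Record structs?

250

Header: @0: channels [4B, align 4] → 4; @4: width [4B, align 4] → 8; @8: depth [8B, align 8] → 16; @16: stride [4B, align 4] → 20; @20: format [4B, align 4] → 24; size 24, align 8
@0: magic [4B, align 2] → 4
@4: version [24B, align 2] → 28
@28: src [8B, align 2] → 36
@36: ack [1B, align 1] → 37
+1 pad (align 2)
@38: payload_len [8B, align 2] → 46
@46: length [2B, align 2] → 48
@48: seq [1B, align 1] → 49
+1 tail pad (align 2)
size 50, align 2
array of 5: 5 × 50 = 250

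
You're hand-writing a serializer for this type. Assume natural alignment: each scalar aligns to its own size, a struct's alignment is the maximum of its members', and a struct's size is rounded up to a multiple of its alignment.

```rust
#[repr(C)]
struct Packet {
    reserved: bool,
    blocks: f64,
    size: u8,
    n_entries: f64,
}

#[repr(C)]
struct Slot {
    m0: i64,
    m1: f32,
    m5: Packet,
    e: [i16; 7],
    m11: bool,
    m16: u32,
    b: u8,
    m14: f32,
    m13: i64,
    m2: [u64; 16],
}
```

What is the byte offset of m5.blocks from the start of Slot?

24

Packet: 0..1  reserved  (1B, 1-aligned); 1..8  -- padding (7B); 8..16  blocks  (8B, 8-aligned); 16..17  size  (1B, 1-aligned); 17..24  -- padding (7B); 24..32  n_entries  (8B, 8-aligned); sizeof = 32, alignof = 8
0..8  m0  (8B, 8-aligned)
8..12  m1  (4B, 4-aligned)
12..16  -- padding (4B)
16..48  m5  (32B, 8-aligned)
within Packet: blocks at 8
16 + 8 = 24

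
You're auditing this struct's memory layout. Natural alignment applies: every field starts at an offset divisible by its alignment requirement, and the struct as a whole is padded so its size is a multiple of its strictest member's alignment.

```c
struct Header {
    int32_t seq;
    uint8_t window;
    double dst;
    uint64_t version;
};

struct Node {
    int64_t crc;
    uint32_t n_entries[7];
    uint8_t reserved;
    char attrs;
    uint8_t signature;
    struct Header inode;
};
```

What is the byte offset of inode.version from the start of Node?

Header: @0: seq [4B, align 4] → 4; @4: window [1B, align 1] → 5; +3 pad (align 8); @8: dst [8B, align 8] → 16; @16: version [8B, align 8] → 24; size 24, align 8
@0: crc [8B, align 8] → 8
@8: n_entries [28B, align 4] → 36
@36: reserved [1B, align 1] → 37
@37: attrs [1B, align 1] → 38
@38: signature [1B, align 1] → 39
+1 pad (align 8)
@40: inode [24B, align 8] → 64
within Header: version at 16
40 + 16 = 56

56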